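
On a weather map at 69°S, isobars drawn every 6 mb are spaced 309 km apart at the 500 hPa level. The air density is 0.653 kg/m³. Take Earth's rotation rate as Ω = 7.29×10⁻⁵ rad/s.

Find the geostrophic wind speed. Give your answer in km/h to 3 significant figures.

Coriolis parameter at 69°S:
f = 2Ω sin φ = 2 × 7.29×10⁻⁵ × sin 69° = 1.36×10⁻⁴ s⁻¹
Pressure gradient: |∂P/∂n| = 600 Pa / 309000 m = 1.94×10⁻³ Pa/m
Geostrophic balance (pressure-gradient force = Coriolis force):
V_g = (1/(fρ)) |∂P/∂n| = 1.94×10⁻³ / (1.36×10⁻⁴ × 0.653) = 21.8 m/s
Converting: 21.8 m/s × 3.6 = 78.6 km/h

78.6 km/h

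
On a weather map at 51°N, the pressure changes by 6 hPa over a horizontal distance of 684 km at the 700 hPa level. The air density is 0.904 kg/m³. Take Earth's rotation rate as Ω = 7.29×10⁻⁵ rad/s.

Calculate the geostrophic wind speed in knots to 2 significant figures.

Coriolis parameter at 51°N:
f = 2Ω sin φ = 2 × 7.29×10⁻⁵ × sin 51° = 1.13×10⁻⁴ s⁻¹
Pressure gradient: |∂P/∂n| = 600 Pa / 684000 m = 8.77×10⁻⁴ Pa/m
Geostrophic balance (pressure-gradient force = Coriolis force):
V_g = (1/(fρ)) |∂P/∂n| = 8.77×10⁻⁴ / (1.13×10⁻⁴ × 0.904) = 8.56 m/s
Converting: 8.56 m/s × 1.944 = 17 knots

17 knots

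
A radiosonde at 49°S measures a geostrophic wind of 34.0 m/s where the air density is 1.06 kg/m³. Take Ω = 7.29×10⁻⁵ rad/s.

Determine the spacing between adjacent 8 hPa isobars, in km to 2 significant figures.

200 km

Coriolis parameter at 49°S:
f = 2Ω sin φ = 2 × 7.29×10⁻⁵ × sin 49° = 1.10×10⁻⁴ s⁻¹
Geostrophic balance rearranged: |∂P/∂n| = f ρ V_g
|∂P/∂n| = 1.10×10⁻⁴ × 1.06 × 34.0 = 3.97×10⁻³ Pa/m
Isobar spacing: Δn = ΔP/|∂P/∂n| = 800 Pa / 3.97×10⁻³ Pa/m = 201729 m ≈ 200 km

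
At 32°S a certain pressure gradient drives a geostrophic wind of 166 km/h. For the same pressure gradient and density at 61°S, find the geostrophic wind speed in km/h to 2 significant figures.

100 km/h

With the same pressure gradient and density, V_g ∝ 1/f ∝ 1/sin φ.
V₂ = V₁ · sin φ₁ / sin φ₂ = 166 × sin 32° / sin 61°
V₂ = 166 × 0.5299/0.8746 = 100 km/h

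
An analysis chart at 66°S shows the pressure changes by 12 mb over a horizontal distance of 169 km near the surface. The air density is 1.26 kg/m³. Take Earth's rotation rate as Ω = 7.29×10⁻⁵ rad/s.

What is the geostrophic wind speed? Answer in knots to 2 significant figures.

82 knots

Coriolis parameter at 66°S:
f = 2Ω sin φ = 2 × 7.29×10⁻⁵ × sin 66° = 1.33×10⁻⁴ s⁻¹
Pressure gradient: |∂P/∂n| = 1200 Pa / 169000 m = 7.10×10⁻³ Pa/m
Geostrophic balance (pressure-gradient force = Coriolis force):
V_g = (1/(fρ)) |∂P/∂n| = 7.10×10⁻³ / (1.33×10⁻⁴ × 1.26) = 42.3 m/s
Converting: 42.3 m/s × 1.944 = 82 knots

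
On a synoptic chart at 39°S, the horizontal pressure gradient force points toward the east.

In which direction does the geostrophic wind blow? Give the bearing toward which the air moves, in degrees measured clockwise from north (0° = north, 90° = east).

000°

The pressure-gradient force points toward the east (bearing 090°).
Geostrophic balance: in the Southern Hemisphere the Coriolis force deflects motion to the left, so the geostrophic wind blows 90° to the left of the pressure-gradient force (low pressure on the right).
Rotating 090° by 90° counterclockwise gives 000° — the wind blows toward the north.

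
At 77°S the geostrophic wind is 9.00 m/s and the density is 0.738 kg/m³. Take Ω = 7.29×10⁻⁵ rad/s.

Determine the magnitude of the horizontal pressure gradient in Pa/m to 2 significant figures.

9.4×10⁻⁴ Pa/m

Coriolis parameter at 77°S:
f = 2Ω sin φ = 2 × 7.29×10⁻⁵ × sin 77° = 1.42×10⁻⁴ s⁻¹
Geostrophic balance rearranged: |∂P/∂n| = f ρ V_g
|∂P/∂n| = 1.42×10⁻⁴ × 0.738 × 9.00 = 9.44×10⁻⁴ Pa/m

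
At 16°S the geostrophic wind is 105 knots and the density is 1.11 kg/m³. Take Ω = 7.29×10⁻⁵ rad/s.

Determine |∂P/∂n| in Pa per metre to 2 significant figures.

2.4×10⁻³ Pa/m

Coriolis parameter at 16°S:
f = 2Ω sin φ = 2 × 7.29×10⁻⁵ × sin 16° = 4.02×10⁻⁵ s⁻¹
Wind speed in SI: 105 knots = 54.0 m/s
Geostrophic balance rearranged: |∂P/∂n| = f ρ V_g
|∂P/∂n| = 4.02×10⁻⁵ × 1.11 × 54.0 = 2.41×10⁻³ Pa/m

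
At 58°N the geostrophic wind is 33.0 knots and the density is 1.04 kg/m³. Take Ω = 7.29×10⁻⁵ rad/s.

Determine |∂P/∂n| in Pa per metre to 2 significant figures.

Coriolis parameter at 58°N:
f = 2Ω sin φ = 2 × 7.29×10⁻⁵ × sin 58° = 1.24×10⁻⁴ s⁻¹
Wind speed in SI: 33.0 knots = 17.0 m/s
Geostrophic balance rearranged: |∂P/∂n| = f ρ V_g
|∂P/∂n| = 1.24×10⁻⁴ × 1.04 × 17.0 = 2.18×10⁻³ Pa/m

2.2×10⁻³ Pa/m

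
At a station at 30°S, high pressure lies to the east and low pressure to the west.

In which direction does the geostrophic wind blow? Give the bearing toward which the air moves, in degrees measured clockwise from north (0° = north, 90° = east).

180°

The pressure-gradient force points toward the west (bearing 270°).
Geostrophic balance: in the Southern Hemisphere the Coriolis force deflects motion to the left, so the geostrophic wind blows 90° to the left of the pressure-gradient force (low pressure on the right).
Rotating 270° by 90° counterclockwise gives 180° — the wind blows toward the south.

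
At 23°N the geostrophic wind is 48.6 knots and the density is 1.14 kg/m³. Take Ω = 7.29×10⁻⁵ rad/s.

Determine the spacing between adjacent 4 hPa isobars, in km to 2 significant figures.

250 km

Coriolis parameter at 23°N:
f = 2Ω sin φ = 2 × 7.29×10⁻⁵ × sin 23° = 5.70×10⁻⁵ s⁻¹
Wind speed in SI: 48.6 knots = 25.0 m/s
Geostrophic balance rearranged: |∂P/∂n| = f ρ V_g
|∂P/∂n| = 5.70×10⁻⁵ × 1.14 × 25.0 = 1.62×10⁻³ Pa/m
Isobar spacing: Δn = ΔP/|∂P/∂n| = 400 Pa / 1.62×10⁻³ Pa/m = 246346 m ≈ 250 km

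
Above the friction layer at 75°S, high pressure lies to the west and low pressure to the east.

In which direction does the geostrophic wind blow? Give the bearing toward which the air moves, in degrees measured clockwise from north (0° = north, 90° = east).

The pressure-gradient force points toward the east (bearing 090°).
Geostrophic balance: in the Southern Hemisphere the Coriolis force deflects motion to the left, so the geostrophic wind blows 90° to the left of the pressure-gradient force (low pressure on the right).
Rotating 090° by 90° counterclockwise gives 000° — the wind blows toward the north.

000°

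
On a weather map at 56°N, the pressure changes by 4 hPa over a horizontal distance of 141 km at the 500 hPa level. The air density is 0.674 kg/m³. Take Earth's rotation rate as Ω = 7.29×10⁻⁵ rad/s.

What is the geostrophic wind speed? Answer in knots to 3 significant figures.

67.7 knots

Coriolis parameter at 56°N:
f = 2Ω sin φ = 2 × 7.29×10⁻⁵ × sin 56° = 1.21×10⁻⁴ s⁻¹
Pressure gradient: |∂P/∂n| = 400 Pa / 141000 m = 2.84×10⁻³ Pa/m
Geostrophic balance (pressure-gradient force = Coriolis force):
V_g = (1/(fρ)) |∂P/∂n| = 2.84×10⁻³ / (1.21×10⁻⁴ × 0.674) = 34.8 m/s
Converting: 34.8 m/s × 1.944 = 67.7 knots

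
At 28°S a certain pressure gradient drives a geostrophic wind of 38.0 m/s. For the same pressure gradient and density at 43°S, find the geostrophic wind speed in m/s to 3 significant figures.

With the same pressure gradient and density, V_g ∝ 1/f ∝ 1/sin φ.
V₂ = V₁ · sin φ₁ / sin φ₂ = 38.0 × sin 28° / sin 43°
V₂ = 38.0 × 0.4695/0.6820 = 26.2 m/s

26.2 m/s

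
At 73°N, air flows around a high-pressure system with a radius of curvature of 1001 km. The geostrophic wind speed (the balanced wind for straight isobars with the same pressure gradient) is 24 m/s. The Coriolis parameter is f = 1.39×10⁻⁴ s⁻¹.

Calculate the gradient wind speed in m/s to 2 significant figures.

31 m/s

Around a high, pressure-gradient force acts outward with centrifugal, so Coriolis balances both:
fV = (1/ρ)|∂P/∂n| + V²/R  →  V² − fR·V + fR·V_g = 0
With fR = 1.39×10⁻⁴ × 1001×10³ m = 139 m/s:
V = [fR − √((fR)² − 4 fR V_g)]/2 = [139 − √(139² − 4×139×24)]/2 = 30.8 m/s
Supergeostrophic (V > V_g = 24 m/s), as expected around a high.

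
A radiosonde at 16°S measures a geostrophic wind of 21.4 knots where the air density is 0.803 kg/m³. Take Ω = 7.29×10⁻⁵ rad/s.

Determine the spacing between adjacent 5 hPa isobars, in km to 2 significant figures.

Coriolis parameter at 16°S:
f = 2Ω sin φ = 2 × 7.29×10⁻⁵ × sin 16° = 4.02×10⁻⁵ s⁻¹
Wind speed in SI: 21.4 knots = 11.0 m/s
Geostrophic balance rearranged: |∂P/∂n| = f ρ V_g
|∂P/∂n| = 4.02×10⁻⁵ × 0.803 × 11.0 = 3.55×10⁻⁴ Pa/m
Isobar spacing: Δn = ΔP/|∂P/∂n| = 500 Pa / 3.55×10⁻⁴ Pa/m = 1407366 m ≈ 1400 km

1400 km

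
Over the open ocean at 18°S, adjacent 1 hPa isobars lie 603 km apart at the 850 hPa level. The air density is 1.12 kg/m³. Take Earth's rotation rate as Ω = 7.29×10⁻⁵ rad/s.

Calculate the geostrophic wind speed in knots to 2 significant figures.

Coriolis parameter at 18°S:
f = 2Ω sin φ = 2 × 7.29×10⁻⁵ × sin 18° = 4.51×10⁻⁵ s⁻¹
Pressure gradient: |∂P/∂n| = 100 Pa / 603000 m = 1.66×10⁻⁴ Pa/m
Geostrophic balance (pressure-gradient force = Coriolis force):
V_g = (1/(fρ)) |∂P/∂n| = 1.66×10⁻⁴ / (4.51×10⁻⁵ × 1.12) = 3.29 m/s
Converting: 3.29 m/s × 1.944 = 6.4 knots

6.4 knots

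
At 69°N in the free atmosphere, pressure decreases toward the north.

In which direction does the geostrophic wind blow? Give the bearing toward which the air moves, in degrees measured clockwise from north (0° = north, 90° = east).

The pressure-gradient force points toward the north (bearing 000°).
Geostrophic balance: in the Northern Hemisphere the Coriolis force deflects motion to the right, so the geostrophic wind blows 90° to the right of the pressure-gradient force (low pressure on the left).
Rotating 000° by 90° clockwise gives 090° — the wind blows toward the east.

090°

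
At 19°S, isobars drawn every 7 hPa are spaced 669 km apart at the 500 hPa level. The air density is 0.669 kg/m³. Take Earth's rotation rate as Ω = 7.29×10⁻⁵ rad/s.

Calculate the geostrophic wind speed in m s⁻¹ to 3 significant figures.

32.9 m s⁻¹

Coriolis parameter at 19°S:
f = 2Ω sin φ = 2 × 7.29×10⁻⁵ × sin 19° = 4.75×10⁻⁵ s⁻¹
Pressure gradient: |∂P/∂n| = 700 Pa / 669000 m = 1.05×10⁻³ Pa/m
Geostrophic balance (pressure-gradient force = Coriolis force):
V_g = (1/(fρ)) |∂P/∂n| = 1.05×10⁻³ / (4.75×10⁻⁵ × 0.669) = 32.9 m/s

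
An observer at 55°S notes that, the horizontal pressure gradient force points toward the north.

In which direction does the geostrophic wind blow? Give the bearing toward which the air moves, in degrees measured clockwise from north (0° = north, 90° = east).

The pressure-gradient force points toward the north (bearing 000°).
Geostrophic balance: in the Southern Hemisphere the Coriolis force deflects motion to the left, so the geostrophic wind blows 90° to the left of the pressure-gradient force (low pressure on the right).
Rotating 000° by 90° counterclockwise gives 270° — the wind blows toward the west.

270°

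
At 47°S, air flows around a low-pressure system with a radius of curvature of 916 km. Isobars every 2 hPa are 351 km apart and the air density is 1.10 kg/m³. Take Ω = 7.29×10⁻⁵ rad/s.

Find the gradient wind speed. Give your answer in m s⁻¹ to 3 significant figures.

4.64 m s⁻¹

Coriolis parameter at 47°S:
f = 2Ω sin φ = 2 × 7.29×10⁻⁵ × sin 47° = 1.07×10⁻⁴ s⁻¹
Pressure gradient: |∂P/∂n| = 200 Pa / 351000 m = 5.70×10⁻⁴ Pa/m
Geostrophic speed: V_g = |∂P/∂n|/(fρ) = 5.70×10⁻⁴/(1.07×10⁻⁴ × 1.10) = 4.86 m/s
Around a low, centrifugal force acts outward with Coriolis, so pressure-gradient force balances both:
(1/ρ)|∂P/∂n| = fV + V²/R  →  V² + fR·V − fR·V_g = 0
With fR = 1.07×10⁻⁴ × 916×10³ m = 97.7 m/s:
V = [−fR + √((fR)² + 4 fR V_g)]/2 = [−97.7 + √(97.7² + 4×97.7×4.86)]/2 = 4.64 m/s
Subgeostrophic (V < V_g = 4.86 m/s), as expected around a low.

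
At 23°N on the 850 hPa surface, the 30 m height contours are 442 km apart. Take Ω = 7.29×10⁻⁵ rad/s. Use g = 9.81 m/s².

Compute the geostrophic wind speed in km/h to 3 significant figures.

42.1 km/h

Coriolis parameter at 23°N:
f = 2Ω sin φ = 2 × 7.29×10⁻⁵ × sin 23° = 5.70×10⁻⁵ s⁻¹
Height gradient: |∂Z/∂n| = 30 m / 442000 m = 6.79×10⁻⁵
On a pressure surface, geostrophic balance gives V_g = (g/f)|∂Z/∂n|:
V_g = 9.81 × 6.79×10⁻⁵ / 5.70×10⁻⁵ = 11.7 m/s
Converting: 11.7 m/s × 3.6 = 42.1 km/h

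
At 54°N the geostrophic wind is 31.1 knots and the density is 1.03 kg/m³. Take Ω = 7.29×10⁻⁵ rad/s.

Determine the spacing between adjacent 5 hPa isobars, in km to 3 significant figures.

257 km

Coriolis parameter at 54°N:
f = 2Ω sin φ = 2 × 7.29×10⁻⁵ × sin 54° = 1.18×10⁻⁴ s⁻¹
Wind speed in SI: 31.1 knots = 16.0 m/s
Geostrophic balance rearranged: |∂P/∂n| = f ρ V_g
|∂P/∂n| = 1.18×10⁻⁴ × 1.03 × 16.0 = 1.94×10⁻³ Pa/m
Isobar spacing: Δn = ΔP/|∂P/∂n| = 500 Pa / 1.94×10⁻³ Pa/m = 257229 m ≈ 257 km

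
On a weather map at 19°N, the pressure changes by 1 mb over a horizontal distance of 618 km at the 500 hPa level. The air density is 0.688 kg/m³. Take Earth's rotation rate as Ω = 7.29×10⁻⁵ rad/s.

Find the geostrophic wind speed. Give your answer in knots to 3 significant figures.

9.63 knots

Coriolis parameter at 19°N:
f = 2Ω sin φ = 2 × 7.29×10⁻⁵ × sin 19° = 4.75×10⁻⁵ s⁻¹
Pressure gradient: |∂P/∂n| = 100 Pa / 618000 m = 1.62×10⁻⁴ Pa/m
Geostrophic balance (pressure-gradient force = Coriolis force):
V_g = (1/(fρ)) |∂P/∂n| = 1.62×10⁻⁴ / (4.75×10⁻⁵ × 0.688) = 4.95 m/s
Converting: 4.95 m/s × 1.944 = 9.63 knots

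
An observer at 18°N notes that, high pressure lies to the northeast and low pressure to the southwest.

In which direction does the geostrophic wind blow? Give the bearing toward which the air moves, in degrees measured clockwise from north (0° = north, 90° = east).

315°

The pressure-gradient force points toward the southwest (bearing 225°).
Geostrophic balance: in the Northern Hemisphere the Coriolis force deflects motion to the right, so the geostrophic wind blows 90° to the right of the pressure-gradient force (low pressure on the left).
Rotating 225° by 90° clockwise gives 315° — the wind blows toward the northwest.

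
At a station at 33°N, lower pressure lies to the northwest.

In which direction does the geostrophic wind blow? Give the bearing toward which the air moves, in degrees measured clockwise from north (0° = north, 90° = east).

045°

The pressure-gradient force points toward the northwest (bearing 315°).
Geostrophic balance: in the Northern Hemisphere the Coriolis force deflects motion to the right, so the geostrophic wind blows 90° to the right of the pressure-gradient force (low pressure on the left).
Rotating 315° by 90° clockwise gives 045° — the wind blows toward the northeast.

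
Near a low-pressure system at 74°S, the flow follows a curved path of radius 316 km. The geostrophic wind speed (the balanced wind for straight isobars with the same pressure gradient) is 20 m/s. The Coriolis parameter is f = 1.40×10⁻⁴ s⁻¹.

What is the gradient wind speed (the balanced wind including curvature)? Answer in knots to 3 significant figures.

29.1 knots

Around a low, centrifugal force acts outward with Coriolis, so pressure-gradient force balances both:
(1/ρ)|∂P/∂n| = fV + V²/R  →  V² + fR·V − fR·V_g = 0
With fR = 1.40×10⁻⁴ × 316×10³ m = 44.2 m/s:
V = [−fR + √((fR)² + 4 fR V_g)]/2 = [−44.2 + √(44.2² + 4×44.2×20)]/2 = 14.9 m/s
Subgeostrophic (V < V_g = 20 m/s), as expected around a low.
Converting: 14.9 m/s × 1.944 = 29.1 knots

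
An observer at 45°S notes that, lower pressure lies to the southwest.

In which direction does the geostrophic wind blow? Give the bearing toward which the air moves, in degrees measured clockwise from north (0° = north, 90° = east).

135°

The pressure-gradient force points toward the southwest (bearing 225°).
Geostrophic balance: in the Southern Hemisphere the Coriolis force deflects motion to the left, so the geostrophic wind blows 90° to the left of the pressure-gradient force (low pressure on the right).
Rotating 225° by 90° counterclockwise gives 135° — the wind blows toward the southeast.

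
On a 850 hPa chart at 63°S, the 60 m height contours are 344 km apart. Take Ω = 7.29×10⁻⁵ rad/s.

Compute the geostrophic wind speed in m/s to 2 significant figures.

Coriolis parameter at 63°S:
f = 2Ω sin φ = 2 × 7.29×10⁻⁵ × sin 63° = 1.30×10⁻⁴ s⁻¹
Height gradient: |∂Z/∂n| = 60 m / 344000 m = 1.74×10⁻⁴
On a pressure surface, geostrophic balance gives V_g = (g/f)|∂Z/∂n|:
V_g = 9.81 × 1.74×10⁻⁴ / 1.30×10⁻⁴ = 13.2 m/s

13 m/s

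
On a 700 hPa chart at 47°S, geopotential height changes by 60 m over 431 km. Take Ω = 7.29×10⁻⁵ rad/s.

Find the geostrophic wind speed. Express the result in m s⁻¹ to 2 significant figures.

13 m s⁻¹

Coriolis parameter at 47°S:
f = 2Ω sin φ = 2 × 7.29×10⁻⁵ × sin 47° = 1.07×10⁻⁴ s⁻¹
Height gradient: |∂Z/∂n| = 60 m / 431000 m = 1.39×10⁻⁴
On a pressure surface, geostrophic balance gives V_g = (g/f)|∂Z/∂n|:
V_g = 9.81 × 1.39×10⁻⁴ / 1.07×10⁻⁴ = 12.8 m/s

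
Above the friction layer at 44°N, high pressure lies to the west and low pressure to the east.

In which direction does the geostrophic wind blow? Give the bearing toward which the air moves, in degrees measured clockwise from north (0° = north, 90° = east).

180°

The pressure-gradient force points toward the east (bearing 090°).
Geostrophic balance: in the Northern Hemisphere the Coriolis force deflects motion to the right, so the geostrophic wind blows 90° to the right of the pressure-gradient force (low pressure on the left).
Rotating 090° by 90° clockwise gives 180° — the wind blows toward the south.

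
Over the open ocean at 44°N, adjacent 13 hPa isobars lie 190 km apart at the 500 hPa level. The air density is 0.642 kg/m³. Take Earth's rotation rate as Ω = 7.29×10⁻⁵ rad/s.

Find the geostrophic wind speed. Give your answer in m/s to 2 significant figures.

110 m/s

Coriolis parameter at 44°N:
f = 2Ω sin φ = 2 × 7.29×10⁻⁵ × sin 44° = 1.01×10⁻⁴ s⁻¹
Pressure gradient: |∂P/∂n| = 1300 Pa / 190000 m = 6.84×10⁻³ Pa/m
Geostrophic balance (pressure-gradient force = Coriolis force):
V_g = (1/(fρ)) |∂P/∂n| = 6.84×10⁻³ / (1.01×10⁻⁴ × 0.642) = 105 m/s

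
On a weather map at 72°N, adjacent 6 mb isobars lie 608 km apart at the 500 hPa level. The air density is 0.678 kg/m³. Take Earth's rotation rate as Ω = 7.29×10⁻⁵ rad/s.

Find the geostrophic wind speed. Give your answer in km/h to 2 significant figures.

38 km/h

Coriolis parameter at 72°N:
f = 2Ω sin φ = 2 × 7.29×10⁻⁵ × sin 72° = 1.39×10⁻⁴ s⁻¹
Pressure gradient: |∂P/∂n| = 600 Pa / 608000 m = 9.87×10⁻⁴ Pa/m
Geostrophic balance (pressure-gradient force = Coriolis force):
V_g = (1/(fρ)) |∂P/∂n| = 9.87×10⁻⁴ / (1.39×10⁻⁴ × 0.678) = 10.5 m/s
Converting: 10.5 m/s × 3.6 = 38 km/h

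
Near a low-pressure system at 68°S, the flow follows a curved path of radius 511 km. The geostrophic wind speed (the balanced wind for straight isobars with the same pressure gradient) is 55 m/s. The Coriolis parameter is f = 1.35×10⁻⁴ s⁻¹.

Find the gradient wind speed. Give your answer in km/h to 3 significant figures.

130 km/h

Around a low, centrifugal force acts outward with Coriolis, so pressure-gradient force balances both:
(1/ρ)|∂P/∂n| = fV + V²/R  →  V² + fR·V − fR·V_g = 0
With fR = 1.35×10⁻⁴ × 511×10³ m = 69.0 m/s:
V = [−fR + √((fR)² + 4 fR V_g)]/2 = [−69.0 + √(69.0² + 4×69.0×55)]/2 = 36.1 m/s
Subgeostrophic (V < V_g = 55 m/s), as expected around a low.
Converting: 36.1 m/s × 3.6 = 130 km/h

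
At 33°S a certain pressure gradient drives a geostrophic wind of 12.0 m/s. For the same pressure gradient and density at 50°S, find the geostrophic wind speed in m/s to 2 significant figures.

8.5 m/s

With the same pressure gradient and density, V_g ∝ 1/f ∝ 1/sin φ.
V₂ = V₁ · sin φ₁ / sin φ₂ = 12.0 × sin 33° / sin 50°
V₂ = 12.0 × 0.5446/0.7660 = 8.5 m/s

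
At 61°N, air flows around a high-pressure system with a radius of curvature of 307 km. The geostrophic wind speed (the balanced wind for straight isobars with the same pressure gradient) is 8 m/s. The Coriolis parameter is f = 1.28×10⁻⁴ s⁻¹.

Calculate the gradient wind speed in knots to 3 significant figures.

21.7 knots

Around a high, pressure-gradient force acts outward with centrifugal, so Coriolis balances both:
fV = (1/ρ)|∂P/∂n| + V²/R  →  V² − fR·V + fR·V_g = 0
With fR = 1.28×10⁻⁴ × 307×10³ m = 39.3 m/s:
V = [fR − √((fR)² − 4 fR V_g)]/2 = [39.3 − √(39.3² − 4×39.3×8)]/2 = 11.2 m/s
Supergeostrophic (V > V_g = 8 m/s), as expected around a high.
Converting: 11.2 m/s × 1.944 = 21.7 knots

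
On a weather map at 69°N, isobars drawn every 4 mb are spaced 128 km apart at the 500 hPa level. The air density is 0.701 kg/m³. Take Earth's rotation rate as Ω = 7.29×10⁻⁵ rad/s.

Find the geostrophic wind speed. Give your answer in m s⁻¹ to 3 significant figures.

32.8 m s⁻¹

Coriolis parameter at 69°N:
f = 2Ω sin φ = 2 × 7.29×10⁻⁵ × sin 69° = 1.36×10⁻⁴ s⁻¹
Pressure gradient: |∂P/∂n| = 400 Pa / 128000 m = 3.12×10⁻³ Pa/m
Geostrophic balance (pressure-gradient force = Coriolis force):
V_g = (1/(fρ)) |∂P/∂n| = 3.12×10⁻³ / (1.36×10⁻⁴ × 0.701) = 32.8 m/s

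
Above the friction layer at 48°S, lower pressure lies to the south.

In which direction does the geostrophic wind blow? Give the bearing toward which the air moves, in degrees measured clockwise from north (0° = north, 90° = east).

The pressure-gradient force points toward the south (bearing 180°).
Geostrophic balance: in the Southern Hemisphere the Coriolis force deflects motion to the left, so the geostrophic wind blows 90° to the left of the pressure-gradient force (low pressure on the right).
Rotating 180° by 90° counterclockwise gives 090° — the wind blows toward the east.

090°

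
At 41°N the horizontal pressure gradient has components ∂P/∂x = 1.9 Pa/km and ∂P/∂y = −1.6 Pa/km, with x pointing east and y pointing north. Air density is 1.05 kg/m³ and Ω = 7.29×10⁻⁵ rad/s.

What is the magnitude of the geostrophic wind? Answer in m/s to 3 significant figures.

Coriolis parameter at 41°N:
f = 2Ω sin φ = 2 × 7.29×10⁻⁵ × sin 41° = 9.57×10⁻⁵ s⁻¹
Component geostrophic relations (x east, y north):
u_g = −(1/(fρ)) ∂P/∂y,  v_g = (1/(fρ)) ∂P/∂x
u_g = −(−1.6×10⁻³)/(9.57×10⁻⁵ × 1.05) = 15.9 m/s;  v_g = (1.9×10⁻³)/(9.57×10⁻⁵ × 1.05) = 18.9 m/s
|V_g| = √(u_g² + v_g²) = 24.7 m/s

24.7 m/s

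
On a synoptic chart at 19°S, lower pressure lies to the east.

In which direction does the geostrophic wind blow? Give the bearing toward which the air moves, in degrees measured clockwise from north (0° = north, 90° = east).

The pressure-gradient force points toward the east (bearing 090°).
Geostrophic balance: in the Southern Hemisphere the Coriolis force deflects motion to the left, so the geostrophic wind blows 90° to the left of the pressure-gradient force (low pressure on the right).
Rotating 090° by 90° counterclockwise gives 000° — the wind blows toward the north.

000°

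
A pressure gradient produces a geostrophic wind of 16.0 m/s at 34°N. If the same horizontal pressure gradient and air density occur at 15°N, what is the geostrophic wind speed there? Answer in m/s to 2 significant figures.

With the same pressure gradient and density, V_g ∝ 1/f ∝ 1/sin φ.
V₂ = V₁ · sin φ₁ / sin φ₂ = 16.0 × sin 34° / sin 15°
V₂ = 16.0 × 0.5592/0.2588 = 35 m/s

35 m/s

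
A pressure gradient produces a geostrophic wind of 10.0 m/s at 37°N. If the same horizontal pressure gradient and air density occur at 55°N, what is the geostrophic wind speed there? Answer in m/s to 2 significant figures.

With the same pressure gradient and density, V_g ∝ 1/f ∝ 1/sin φ.
V₂ = V₁ · sin φ₁ / sin φ₂ = 10.0 × sin 37° / sin 55°
V₂ = 10.0 × 0.6018/0.8192 = 7.3 m/s

7.3 m/s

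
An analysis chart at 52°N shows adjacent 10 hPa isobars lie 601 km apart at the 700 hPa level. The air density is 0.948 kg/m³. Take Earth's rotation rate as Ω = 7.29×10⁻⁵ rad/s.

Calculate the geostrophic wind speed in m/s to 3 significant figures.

Coriolis parameter at 52°N:
f = 2Ω sin φ = 2 × 7.29×10⁻⁵ × sin 52° = 1.15×10⁻⁴ s⁻¹
Pressure gradient: |∂P/∂n| = 1000 Pa / 601000 m = 1.66×10⁻³ Pa/m
Geostrophic balance (pressure-gradient force = Coriolis force):
V_g = (1/(fρ)) |∂P/∂n| = 1.66×10⁻³ / (1.15×10⁻⁴ × 0.948) = 15.3 m/s

15.3 m/s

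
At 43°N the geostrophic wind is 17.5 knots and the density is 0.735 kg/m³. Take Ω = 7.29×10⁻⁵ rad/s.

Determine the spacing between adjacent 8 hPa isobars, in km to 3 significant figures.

1220 km

Coriolis parameter at 43°N:
f = 2Ω sin φ = 2 × 7.29×10⁻⁵ × sin 43° = 9.94×10⁻⁵ s⁻¹
Wind speed in SI: 17.5 knots = 9.00 m/s
Geostrophic balance rearranged: |∂P/∂n| = f ρ V_g
|∂P/∂n| = 9.94×10⁻⁵ × 0.735 × 9.00 = 6.58×10⁻⁴ Pa/m
Isobar spacing: Δn = ΔP/|∂P/∂n| = 800 Pa / 6.58×10⁻⁴ Pa/m = 1215866 m ≈ 1220 km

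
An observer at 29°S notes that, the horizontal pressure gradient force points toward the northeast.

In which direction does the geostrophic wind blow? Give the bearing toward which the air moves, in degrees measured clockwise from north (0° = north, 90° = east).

315°

The pressure-gradient force points toward the northeast (bearing 045°).
Geostrophic balance: in the Southern Hemisphere the Coriolis force deflects motion to the left, so the geostrophic wind blows 90° to the left of the pressure-gradient force (low pressure on the right).
Rotating 045° by 90° counterclockwise gives 315° — the wind blows toward the northwest.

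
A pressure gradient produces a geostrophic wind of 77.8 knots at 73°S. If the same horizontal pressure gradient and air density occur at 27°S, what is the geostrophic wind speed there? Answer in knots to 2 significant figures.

With the same pressure gradient and density, V_g ∝ 1/f ∝ 1/sin φ.
V₂ = V₁ · sin φ₁ / sin φ₂ = 77.8 × sin 73° / sin 27°
V₂ = 77.8 × 0.9563/0.4540 = 160 knots

160 knots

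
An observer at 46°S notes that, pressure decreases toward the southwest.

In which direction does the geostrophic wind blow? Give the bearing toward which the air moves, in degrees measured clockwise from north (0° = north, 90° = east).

The pressure-gradient force points toward the southwest (bearing 225°).
Geostrophic balance: in the Southern Hemisphere the Coriolis force deflects motion to the left, so the geostrophic wind blows 90° to the left of the pressure-gradient force (low pressure on the right).
Rotating 225° by 90° counterclockwise gives 135° — the wind blows toward the southeast.

135°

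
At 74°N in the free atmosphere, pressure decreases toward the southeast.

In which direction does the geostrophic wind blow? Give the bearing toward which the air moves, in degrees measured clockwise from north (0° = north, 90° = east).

225°

The pressure-gradient force points toward the southeast (bearing 135°).
Geostrophic balance: in the Northern Hemisphere the Coriolis force deflects motion to the right, so the geostrophic wind blows 90° to the right of the pressure-gradient force (low pressure on the left).
Rotating 135° by 90° clockwise gives 225° — the wind blows toward the southwest.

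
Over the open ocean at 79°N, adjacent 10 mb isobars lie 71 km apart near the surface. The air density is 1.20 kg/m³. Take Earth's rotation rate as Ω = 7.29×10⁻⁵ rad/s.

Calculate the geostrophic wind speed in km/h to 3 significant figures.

295 km/h

Coriolis parameter at 79°N:
f = 2Ω sin φ = 2 × 7.29×10⁻⁵ × sin 79° = 1.43×10⁻⁴ s⁻¹
Pressure gradient: |∂P/∂n| = 1000 Pa / 71000 m = 1.41×10⁻² Pa/m
Geostrophic balance (pressure-gradient force = Coriolis force):
V_g = (1/(fρ)) |∂P/∂n| = 1.41×10⁻² / (1.43×10⁻⁴ × 1.20) = 82.0 m/s
Converting: 82.0 m/s × 3.6 = 295 km/h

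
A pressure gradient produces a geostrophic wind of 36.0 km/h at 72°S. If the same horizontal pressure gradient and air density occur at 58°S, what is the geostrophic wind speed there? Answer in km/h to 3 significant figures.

With the same pressure gradient and density, V_g ∝ 1/f ∝ 1/sin φ.
V₂ = V₁ · sin φ₁ / sin φ₂ = 36.0 × sin 72° / sin 58°
V₂ = 36.0 × 0.9511/0.8480 = 40.4 km/h

40.4 km/h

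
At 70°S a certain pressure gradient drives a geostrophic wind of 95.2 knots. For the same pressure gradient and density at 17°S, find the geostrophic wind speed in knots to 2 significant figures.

310 knots

With the same pressure gradient and density, V_g ∝ 1/f ∝ 1/sin φ.
V₂ = V₁ · sin φ₁ / sin φ₂ = 95.2 × sin 70° / sin 17°
V₂ = 95.2 × 0.9397/0.2924 = 310 knots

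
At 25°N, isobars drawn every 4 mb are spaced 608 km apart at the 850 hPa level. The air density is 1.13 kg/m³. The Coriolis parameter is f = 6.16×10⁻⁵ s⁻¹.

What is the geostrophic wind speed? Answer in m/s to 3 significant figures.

9.45 m/s

Pressure gradient: |∂P/∂n| = 400 Pa / 608000 m = 6.58×10⁻⁴ Pa/m
Geostrophic balance (pressure-gradient force = Coriolis force):
V_g = (1/(fρ)) |∂P/∂n| = 6.58×10⁻⁴ / (6.16×10⁻⁵ × 1.13) = 9.45 m/s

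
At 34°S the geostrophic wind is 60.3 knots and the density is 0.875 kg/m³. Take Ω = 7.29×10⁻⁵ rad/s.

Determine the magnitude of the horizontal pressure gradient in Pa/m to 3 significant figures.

Coriolis parameter at 34°S:
f = 2Ω sin φ = 2 × 7.29×10⁻⁵ × sin 34° = 8.15×10⁻⁵ s⁻¹
Wind speed in SI: 60.3 knots = 31.0 m/s
Geostrophic balance rearranged: |∂P/∂n| = f ρ V_g
|∂P/∂n| = 8.15×10⁻⁵ × 0.875 × 31.0 = 2.21×10⁻³ Pa/m

2.21×10⁻³ Pa/m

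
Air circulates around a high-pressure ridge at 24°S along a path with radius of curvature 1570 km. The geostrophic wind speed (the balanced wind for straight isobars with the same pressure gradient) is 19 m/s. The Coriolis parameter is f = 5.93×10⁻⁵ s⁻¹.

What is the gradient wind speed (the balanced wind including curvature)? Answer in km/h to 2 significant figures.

Around a high, pressure-gradient force acts outward with centrifugal, so Coriolis balances both:
fV = (1/ρ)|∂P/∂n| + V²/R  →  V² − fR·V + fR·V_g = 0
With fR = 5.93×10⁻⁵ × 1570×10³ m = 93.1 m/s:
V = [fR − √((fR)² − 4 fR V_g)]/2 = [93.1 − √(93.1² − 4×93.1×19)]/2 = 26.6 m/s
Supergeostrophic (V > V_g = 19 m/s), as expected around a high.
Converting: 26.6 m/s × 3.6 = 96 km/h

96 km/h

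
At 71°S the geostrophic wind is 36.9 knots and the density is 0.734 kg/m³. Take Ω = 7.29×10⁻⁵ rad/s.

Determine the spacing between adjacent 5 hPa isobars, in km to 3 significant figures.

Coriolis parameter at 71°S:
f = 2Ω sin φ = 2 × 7.29×10⁻⁵ × sin 71° = 1.38×10⁻⁴ s⁻¹
Wind speed in SI: 36.9 knots = 19.0 m/s
Geostrophic balance rearranged: |∂P/∂n| = f ρ V_g
|∂P/∂n| = 1.38×10⁻⁴ × 0.734 × 19.0 = 1.92×10⁻³ Pa/m
Isobar spacing: Δn = ΔP/|∂P/∂n| = 500 Pa / 1.92×10⁻³ Pa/m = 260305 m ≈ 260 km

260 km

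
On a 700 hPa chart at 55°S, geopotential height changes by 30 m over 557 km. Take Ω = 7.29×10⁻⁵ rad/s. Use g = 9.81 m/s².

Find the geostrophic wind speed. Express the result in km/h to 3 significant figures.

15.9 km/h

Coriolis parameter at 55°S:
f = 2Ω sin φ = 2 × 7.29×10⁻⁵ × sin 55° = 1.19×10⁻⁴ s⁻¹
Height gradient: |∂Z/∂n| = 30 m / 557000 m = 5.39×10⁻⁵
On a pressure surface, geostrophic balance gives V_g = (g/f)|∂Z/∂n|:
V_g = 9.81 × 5.39×10⁻⁵ / 1.19×10⁻⁴ = 4.42 m/s
Converting: 4.42 m/s × 3.6 = 15.9 km/h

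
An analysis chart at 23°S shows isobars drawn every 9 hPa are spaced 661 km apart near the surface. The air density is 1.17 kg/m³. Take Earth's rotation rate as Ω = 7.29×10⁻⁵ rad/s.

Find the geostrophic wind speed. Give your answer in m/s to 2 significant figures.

20 m/s

Coriolis parameter at 23°S:
f = 2Ω sin φ = 2 × 7.29×10⁻⁵ × sin 23° = 5.70×10⁻⁵ s⁻¹
Pressure gradient: |∂P/∂n| = 900 Pa / 661000 m = 1.36×10⁻³ Pa/m
Geostrophic balance (pressure-gradient force = Coriolis force):
V_g = (1/(fρ)) |∂P/∂n| = 1.36×10⁻³ / (5.70×10⁻⁵ × 1.17) = 20.4 m/s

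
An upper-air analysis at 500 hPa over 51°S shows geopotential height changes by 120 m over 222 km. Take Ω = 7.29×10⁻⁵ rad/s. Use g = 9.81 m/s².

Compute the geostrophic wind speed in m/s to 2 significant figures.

Coriolis parameter at 51°S:
f = 2Ω sin φ = 2 × 7.29×10⁻⁵ × sin 51° = 1.13×10⁻⁴ s⁻¹
Height gradient: |∂Z/∂n| = 120 m / 222000 m = 5.41×10⁻⁴
On a pressure surface, geostrophic balance gives V_g = (g/f)|∂Z/∂n|:
V_g = 9.81 × 5.41×10⁻⁴ / 1.13×10⁻⁴ = 46.8 m/s

47 m/s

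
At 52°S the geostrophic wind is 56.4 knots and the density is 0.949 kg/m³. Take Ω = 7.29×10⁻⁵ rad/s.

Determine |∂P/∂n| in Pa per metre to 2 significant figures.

Coriolis parameter at 52°S:
f = 2Ω sin φ = 2 × 7.29×10⁻⁵ × sin 52° = 1.15×10⁻⁴ s⁻¹
Wind speed in SI: 56.4 knots = 29.0 m/s
Geostrophic balance rearranged: |∂P/∂n| = f ρ V_g
|∂P/∂n| = 1.15×10⁻⁴ × 0.949 × 29.0 = 3.16×10⁻³ Pa/m

3.2×10⁻³ Pa/m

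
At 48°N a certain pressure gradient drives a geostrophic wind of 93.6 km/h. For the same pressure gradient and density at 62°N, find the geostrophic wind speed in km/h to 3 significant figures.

With the same pressure gradient and density, V_g ∝ 1/f ∝ 1/sin φ.
V₂ = V₁ · sin φ₁ / sin φ₂ = 93.6 × sin 48° / sin 62°
V₂ = 93.6 × 0.7431/0.8829 = 78.8 km/h

78.8 km/h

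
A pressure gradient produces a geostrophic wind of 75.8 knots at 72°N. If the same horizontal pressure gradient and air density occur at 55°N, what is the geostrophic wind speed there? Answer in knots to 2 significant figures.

With the same pressure gradient and density, V_g ∝ 1/f ∝ 1/sin φ.
V₂ = V₁ · sin φ₁ / sin φ₂ = 75.8 × sin 72° / sin 55°
V₂ = 75.8 × 0.9511/0.8192 = 88 knots

88 knots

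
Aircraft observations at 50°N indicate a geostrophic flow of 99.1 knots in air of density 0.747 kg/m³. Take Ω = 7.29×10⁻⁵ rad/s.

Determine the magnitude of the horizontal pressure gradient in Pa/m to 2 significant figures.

Coriolis parameter at 50°N:
f = 2Ω sin φ = 2 × 7.29×10⁻⁵ × sin 50° = 1.12×10⁻⁴ s⁻¹
Wind speed in SI: 99.1 knots = 51.0 m/s
Geostrophic balance rearranged: |∂P/∂n| = f ρ V_g
|∂P/∂n| = 1.12×10⁻⁴ × 0.747 × 51.0 = 4.25×10⁻³ Pa/m

4.3×10⁻³ Pa/m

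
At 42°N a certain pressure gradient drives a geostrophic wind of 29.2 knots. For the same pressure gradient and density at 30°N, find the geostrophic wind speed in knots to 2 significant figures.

39 knots

With the same pressure gradient and density, V_g ∝ 1/f ∝ 1/sin φ.
V₂ = V₁ · sin φ₁ / sin φ₂ = 29.2 × sin 42° / sin 30°
V₂ = 29.2 × 0.6691/0.5000 = 39 knots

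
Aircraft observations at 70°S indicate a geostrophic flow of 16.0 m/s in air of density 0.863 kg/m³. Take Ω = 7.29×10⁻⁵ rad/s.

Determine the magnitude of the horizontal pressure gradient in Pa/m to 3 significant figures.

1.89×10⁻³ Pa/m

Coriolis parameter at 70°S:
f = 2Ω sin φ = 2 × 7.29×10⁻⁵ × sin 70° = 1.37×10⁻⁴ s⁻¹
Geostrophic balance rearranged: |∂P/∂n| = f ρ V_g
|∂P/∂n| = 1.37×10⁻⁴ × 0.863 × 16.0 = 1.89×10⁻³ Pa/m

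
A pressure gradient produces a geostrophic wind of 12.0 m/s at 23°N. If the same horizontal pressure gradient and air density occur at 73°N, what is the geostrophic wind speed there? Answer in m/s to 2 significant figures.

4.9 m/s

With the same pressure gradient and density, V_g ∝ 1/f ∝ 1/sin φ.
V₂ = V₁ · sin φ₁ / sin φ₂ = 12.0 × sin 23° / sin 73°
V₂ = 12.0 × 0.3907/0.9563 = 4.9 m/s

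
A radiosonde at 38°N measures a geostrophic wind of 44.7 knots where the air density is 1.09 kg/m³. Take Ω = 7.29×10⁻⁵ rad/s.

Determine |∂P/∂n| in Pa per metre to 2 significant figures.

Coriolis parameter at 38°N:
f = 2Ω sin φ = 2 × 7.29×10⁻⁵ × sin 38° = 8.98×10⁻⁵ s⁻¹
Wind speed in SI: 44.7 knots = 23.0 m/s
Geostrophic balance rearranged: |∂P/∂n| = f ρ V_g
|∂P/∂n| = 8.98×10⁻⁵ × 1.09 × 23.0 = 2.25×10⁻³ Pa/m

2.2×10⁻³ Pa/m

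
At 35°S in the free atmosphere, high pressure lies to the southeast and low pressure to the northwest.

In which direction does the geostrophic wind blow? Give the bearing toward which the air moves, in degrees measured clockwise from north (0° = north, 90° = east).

225°

The pressure-gradient force points toward the northwest (bearing 315°).
Geostrophic balance: in the Southern Hemisphere the Coriolis force deflects motion to the left, so the geostrophic wind blows 90° to the left of the pressure-gradient force (low pressure on the right).
Rotating 315° by 90° counterclockwise gives 225° — the wind blows toward the southwest.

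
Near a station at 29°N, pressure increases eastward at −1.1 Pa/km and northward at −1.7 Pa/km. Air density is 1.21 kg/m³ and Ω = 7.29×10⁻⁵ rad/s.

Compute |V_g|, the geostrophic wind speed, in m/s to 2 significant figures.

24 m/s

Coriolis parameter at 29°N:
f = 2Ω sin φ = 2 × 7.29×10⁻⁵ × sin 29° = 7.07×10⁻⁵ s⁻¹
Component geostrophic relations (x east, y north):
u_g = −(1/(fρ)) ∂P/∂y,  v_g = (1/(fρ)) ∂P/∂x
u_g = −(−1.7×10⁻³)/(7.07×10⁻⁵ × 1.21) = 19.9 m/s;  v_g = (−1.1×10⁻³)/(7.07×10⁻⁵ × 1.21) = −12.9 m/s
|V_g| = √(u_g² + v_g²) = 23.7 m/s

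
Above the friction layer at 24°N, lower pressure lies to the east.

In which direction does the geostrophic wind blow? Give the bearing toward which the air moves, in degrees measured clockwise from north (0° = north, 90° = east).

The pressure-gradient force points toward the east (bearing 090°).
Geostrophic balance: in the Northern Hemisphere the Coriolis force deflects motion to the right, so the geostrophic wind blows 90° to the right of the pressure-gradient force (low pressure on the left).
Rotating 090° by 90° clockwise gives 180° — the wind blows toward the south.

180°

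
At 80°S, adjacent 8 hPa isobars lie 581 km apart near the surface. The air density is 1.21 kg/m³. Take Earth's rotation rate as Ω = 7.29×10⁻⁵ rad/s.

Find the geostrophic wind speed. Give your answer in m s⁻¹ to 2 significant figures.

Coriolis parameter at 80°S:
f = 2Ω sin φ = 2 × 7.29×10⁻⁵ × sin 80° = 1.44×10⁻⁴ s⁻¹
Pressure gradient: |∂P/∂n| = 800 Pa / 581000 m = 1.38×10⁻³ Pa/m
Geostrophic balance (pressure-gradient force = Coriolis force):
V_g = (1/(fρ)) |∂P/∂n| = 1.38×10⁻³ / (1.44×10⁻⁴ × 1.21) = 7.93 m/s

7.9 m s⁻¹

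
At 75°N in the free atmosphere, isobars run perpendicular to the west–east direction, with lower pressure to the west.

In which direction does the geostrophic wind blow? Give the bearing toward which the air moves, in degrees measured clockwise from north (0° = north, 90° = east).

000°

The pressure-gradient force points toward the west (bearing 270°).
Geostrophic balance: in the Northern Hemisphere the Coriolis force deflects motion to the right, so the geostrophic wind blows 90° to the right of the pressure-gradient force (low pressure on the left).
Rotating 270° by 90° clockwise gives 000° — the wind blows toward the north.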